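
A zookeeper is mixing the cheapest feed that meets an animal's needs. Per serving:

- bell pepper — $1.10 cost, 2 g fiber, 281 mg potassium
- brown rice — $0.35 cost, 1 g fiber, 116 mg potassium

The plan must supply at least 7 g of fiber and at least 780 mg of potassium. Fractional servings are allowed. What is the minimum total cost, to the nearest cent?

$2.45

Minimising a linear cost over {fiber ≥ 7, potassium ≥ 780, servings ≥ 0} — the optimum is at a vertex, using one or two foods.
bell pepper only: max(7/2, 780/281) = 3.5 servings → $3.85.
brown rice only: max(7/1, 780/116) = 7 servings → $2.45.
bell pepper + brown rice with both targets exact would need a negative amount; discard.
The minimum over all feasible corners is $2.45.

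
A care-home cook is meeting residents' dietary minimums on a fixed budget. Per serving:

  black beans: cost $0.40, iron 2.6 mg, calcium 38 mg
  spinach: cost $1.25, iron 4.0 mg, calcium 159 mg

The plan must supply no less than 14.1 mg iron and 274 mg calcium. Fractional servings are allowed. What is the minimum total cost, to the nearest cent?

$2.60

Two binding constraints pin down two serving amounts, so the optimal mix uses at most two foods. The candidates are each food alone (scaled to the tighter of iron/calcium) and each pair with both constraints tight.
black beans only: max(14.1/2.6, 274/38) = 7.211 servings → $2.88.
spinach only: max(14.1/4.0, 274/159) = 3.525 servings → $4.41.
black beans + spinach with both tight: 4.384 servings and 0.6756 servings → $2.60.
The minimum over all feasible corners is $2.60.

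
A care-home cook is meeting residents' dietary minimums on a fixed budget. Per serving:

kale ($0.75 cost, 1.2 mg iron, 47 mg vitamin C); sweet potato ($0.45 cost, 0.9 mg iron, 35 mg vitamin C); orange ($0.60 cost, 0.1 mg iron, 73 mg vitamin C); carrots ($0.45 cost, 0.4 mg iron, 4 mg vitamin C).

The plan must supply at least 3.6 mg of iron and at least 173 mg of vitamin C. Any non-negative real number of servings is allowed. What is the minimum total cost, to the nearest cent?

Minimising a linear cost over {iron ≥ 3.6, vitamin C ≥ 173, servings ≥ 0} — the optimum is at a vertex, using one or two foods.
kale only: max(3.6/1.2, 173/47) = 3.681 servings → $2.76.
sweet potato only: max(3.6/0.9, 173/35) = 4.943 servings → $2.22.
orange only: max(3.6/0.1, 173/73) = 36 servings → $21.60.
carrots only: max(3.6/0.4, 173/4) = 43.25 servings → $19.46.
kale + sweet potato with both targets exact would need a negative amount; discard.
kale + orange with both tight: 2.961 servings and 0.4632 servings → $2.50.
kale + carrots with both targets exact would need a negative amount; discard.
sweet potato + orange with both tight: 3.947 servings and 0.4775 servings → $2.06.
sweet potato + carrots: the both-tight solution has a negative serving — not a feasible corner.
orange + carrots with both tight: 1.903 servings and 8.524 servings → $4.98.
So the least-cost plan costs $2.06.

$2.06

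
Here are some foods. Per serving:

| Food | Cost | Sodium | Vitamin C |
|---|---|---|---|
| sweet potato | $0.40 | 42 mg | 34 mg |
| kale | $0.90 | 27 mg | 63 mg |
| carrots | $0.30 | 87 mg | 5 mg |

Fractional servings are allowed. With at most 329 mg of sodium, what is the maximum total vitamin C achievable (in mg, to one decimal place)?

767.7 mg

Vitamin C per mg sodium: kale 2.333, sweet potato 0.8095, carrots 0.05747.
With no serving limits, spend the whole sodium allowance on kale: 329 mg / 27 mg × 63 mg = 767.7 mg.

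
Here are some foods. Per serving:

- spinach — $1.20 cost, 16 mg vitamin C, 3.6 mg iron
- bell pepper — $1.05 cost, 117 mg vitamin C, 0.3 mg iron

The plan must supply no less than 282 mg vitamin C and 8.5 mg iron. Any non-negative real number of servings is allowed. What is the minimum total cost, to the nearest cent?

Check every corner: each single food scaled to meet both minima, and each pair solved so both constraints bind.
spinach only: max(282/16, 8.5/3.6) = 17.62 servings → $21.15.
bell pepper only: max(282/117, 8.5/0.3) = 28.33 servings → $29.75.
spinach + bell pepper with both tight: 2.185 servings and 2.111 servings → $4.84.
The minimum over all feasible corners is $4.84.

$4.84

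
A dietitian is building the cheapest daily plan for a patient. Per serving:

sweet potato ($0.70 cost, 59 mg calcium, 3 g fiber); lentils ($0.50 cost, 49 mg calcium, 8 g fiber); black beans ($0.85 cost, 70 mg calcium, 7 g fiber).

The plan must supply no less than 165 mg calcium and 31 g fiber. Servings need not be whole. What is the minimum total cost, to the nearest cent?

$1.94

Check every corner: each single food scaled to meet both minima, and each pair solved so both constraints bind.
sweet potato only: max(165/59, 31/3) = 10.33 servings → $7.23.
lentils only: max(165/49, 31/8) = 3.875 servings → $1.94.
black beans only: max(165/70, 31/7) = 4.429 servings → $3.76.
sweet potato + lentils: intersection lies outside the first quadrant.
sweet potato + black beans: intersection lies outside the first quadrant.
lentils + black beans: the both-tight solution has a negative serving — not a feasible corner.
So the least-cost plan costs $1.94.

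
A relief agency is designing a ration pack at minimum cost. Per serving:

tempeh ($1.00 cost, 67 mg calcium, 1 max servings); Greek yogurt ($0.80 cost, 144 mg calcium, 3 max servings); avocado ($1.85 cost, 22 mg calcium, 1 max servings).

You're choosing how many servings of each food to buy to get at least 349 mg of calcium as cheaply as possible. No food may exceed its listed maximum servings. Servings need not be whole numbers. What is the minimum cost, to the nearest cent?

$1.94

Cost per mg of calcium: Greek yogurt $0.0056, tempeh $0.0149, avocado $0.0841.
Take 2.424 servings of Greek yogurt: +349.0 mg calcium for $1.94 (total $1.94, still need 0.0 mg).
Greedy by cheapest-per-mg is optimal for a single linear constraint, so the minimum cost is $1.94.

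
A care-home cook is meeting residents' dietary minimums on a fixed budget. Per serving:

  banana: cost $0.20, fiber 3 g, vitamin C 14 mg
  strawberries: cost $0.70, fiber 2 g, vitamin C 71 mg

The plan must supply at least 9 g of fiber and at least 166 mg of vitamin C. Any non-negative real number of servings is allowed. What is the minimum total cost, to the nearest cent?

$1.74

The cheapest plan sits at a corner of the feasible region — with two constraints it uses at most two foods.
banana only: max(9/3, 166/14) = 11.86 servings → $2.37.
strawberries only: max(9/2, 166/71) = 4.5 servings → $3.15.
banana + strawberries with both tight: 1.659 servings and 2.011 servings → $1.74.
So the least-cost plan costs $1.74.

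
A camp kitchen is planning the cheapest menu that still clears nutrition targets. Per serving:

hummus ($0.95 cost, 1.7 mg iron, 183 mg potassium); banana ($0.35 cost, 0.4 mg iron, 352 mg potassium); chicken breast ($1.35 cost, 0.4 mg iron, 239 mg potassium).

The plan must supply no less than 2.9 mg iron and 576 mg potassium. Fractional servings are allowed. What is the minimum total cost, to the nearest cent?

$1.73

With two linear requirements the optimum uses one or two foods; enumerate the corners.
hummus only: max(2.9/1.7, 576/183) = 3.148 servings → $2.99.
banana only: max(2.9/0.4, 576/352) = 7.25 servings → $2.54.
chicken breast only: max(2.9/0.4, 576/239) = 7.25 servings → $9.79.
hummus + banana with both tight: 1.505 servings and 0.854 servings → $1.73.
hummus + chicken breast with both tight: 1.389 servings and 1.346 servings → $3.14.
banana + chicken breast: the both-tight solution has a negative serving — not a feasible corner.
The minimum over all feasible corners is $1.73.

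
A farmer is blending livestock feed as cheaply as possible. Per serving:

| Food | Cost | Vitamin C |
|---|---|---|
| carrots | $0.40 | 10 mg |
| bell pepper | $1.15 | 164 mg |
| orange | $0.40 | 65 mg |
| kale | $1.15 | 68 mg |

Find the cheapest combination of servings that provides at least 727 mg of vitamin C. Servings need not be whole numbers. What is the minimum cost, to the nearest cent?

Cost per mg of vitamin C: orange $0.0062, bell pepper $0.0070, kale $0.0169, carrots $0.0400.
With no serving limits, use only orange: 727 mg / 65 mg = 11.18 servings × $0.40 = $4.47.

$4.47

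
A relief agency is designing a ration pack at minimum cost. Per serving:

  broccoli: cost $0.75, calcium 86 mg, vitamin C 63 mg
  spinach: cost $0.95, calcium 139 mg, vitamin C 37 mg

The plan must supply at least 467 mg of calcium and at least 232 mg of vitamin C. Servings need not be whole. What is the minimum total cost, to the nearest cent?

$3.63

For a min-cost LP with two ≥-constraints, a basic feasible solution has at most two positive variables.
broccoli only: max(467/86, 232/63) = 5.43 servings → $4.07.
spinach only: max(467/139, 232/37) = 6.27 servings → $5.96.
broccoli + spinach with both tight: 2.685 servings and 1.698 servings → $3.63.
The minimum over all feasible corners is $3.63.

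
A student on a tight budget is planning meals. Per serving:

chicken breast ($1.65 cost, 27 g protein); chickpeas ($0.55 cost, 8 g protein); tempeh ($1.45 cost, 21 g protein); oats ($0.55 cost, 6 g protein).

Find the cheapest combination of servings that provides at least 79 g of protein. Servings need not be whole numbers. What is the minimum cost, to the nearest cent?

$4.83

Cost per g of protein: chicken breast $0.0611, chickpeas $0.0688, tempeh $0.0690, oats $0.0917.
With no serving limits, use only chicken breast: 79 g / 27 g = 2.926 servings × $1.65 = $4.83.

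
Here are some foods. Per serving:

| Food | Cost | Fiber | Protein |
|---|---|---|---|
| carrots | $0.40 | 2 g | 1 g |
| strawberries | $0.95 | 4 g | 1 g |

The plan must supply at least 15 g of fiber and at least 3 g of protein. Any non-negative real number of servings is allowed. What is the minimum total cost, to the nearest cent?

An LP optimum is at a vertex; with two nutrient constraints at most two foods are used. Check each candidate.
carrots only: max(15/2, 3/1) = 7.5 servings → $3.00.
strawberries only: max(15/4, 3/1) = 3.75 servings → $3.56.
carrots + strawberries with both targets exact would need a negative amount; discard.
The minimum over all feasible corners is $3.00.

$3.00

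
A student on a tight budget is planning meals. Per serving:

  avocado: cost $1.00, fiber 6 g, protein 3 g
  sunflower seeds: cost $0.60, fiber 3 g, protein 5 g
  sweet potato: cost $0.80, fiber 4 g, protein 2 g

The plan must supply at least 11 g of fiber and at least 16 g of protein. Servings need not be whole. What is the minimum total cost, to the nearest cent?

With two linear requirements the optimum uses one or two foods; enumerate the corners.
avocado only: max(11/6, 16/3) = 5.333 servings → $5.33.
sunflower seeds only: max(11/3, 16/5) = 3.667 servings → $2.20.
sweet potato only: max(11/4, 16/2) = 8 servings → $6.40.
avocado + sunflower seeds with both tight: 0.3333 servings and 3 servings → $2.13.
avocado + sweet potato (both tight): parallel constraints — no distinct corner.
sunflower seeds + sweet potato with both tight: 3 servings and 0.5 servings → $2.20.
So the least-cost plan costs $2.13.

$2.13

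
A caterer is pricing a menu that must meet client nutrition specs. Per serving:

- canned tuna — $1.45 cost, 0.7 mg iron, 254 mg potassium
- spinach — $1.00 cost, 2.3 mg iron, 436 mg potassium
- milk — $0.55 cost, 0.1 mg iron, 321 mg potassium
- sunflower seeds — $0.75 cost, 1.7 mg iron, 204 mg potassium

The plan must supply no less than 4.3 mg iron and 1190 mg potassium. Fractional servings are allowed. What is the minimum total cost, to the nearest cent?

canned tuna only: max(4.3/0.7, 1190/254) = 6.143 servings → $8.91.
spinach only: max(4.3/2.3, 1190/436) = 2.729 servings → $2.73.
milk only: max(4.3/0.1, 1190/321) = 43 servings → $23.65.
sunflower seeds only: max(4.3/1.7, 1190/204) = 5.833 servings → $4.38.
canned tuna + spinach with both tight: 3.09 servings and 0.929 servings → $5.41.
canned tuna + milk: intersection lies outside the first quadrant.
canned tuna + sunflower seeds with both tight: 3.965 servings and 0.8969 servings → $6.42.
spinach + milk with both tight: 1.816 servings and 1.241 servings → $2.50.
spinach + sunflower seeds: intersection lies outside the first quadrant.
milk + sunflower seeds with both tight: 2.181 servings and 2.401 servings → $3.00.
So the least-cost plan costs $2.50.

$2.50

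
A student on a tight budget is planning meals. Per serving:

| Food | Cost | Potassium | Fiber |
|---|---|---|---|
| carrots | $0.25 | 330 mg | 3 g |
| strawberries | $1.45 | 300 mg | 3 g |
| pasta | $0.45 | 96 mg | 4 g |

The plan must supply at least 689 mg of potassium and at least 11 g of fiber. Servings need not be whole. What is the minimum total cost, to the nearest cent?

$0.92

carrots only: max(689/330, 11/3) = 3.667 servings → $0.92.
strawberries only: max(689/300, 11/3) = 3.667 servings → $5.32.
pasta only: max(689/96, 11/4) = 7.177 servings → $3.23.
carrots + strawberries: the both-tight solution has a negative serving — not a feasible corner.
carrots + pasta with both tight: 1.647 servings and 1.515 servings → $1.09.
strawberries + pasta with both tight: 1.864 servings and 1.352 servings → $3.31.
The minimum over all feasible corners is $0.92.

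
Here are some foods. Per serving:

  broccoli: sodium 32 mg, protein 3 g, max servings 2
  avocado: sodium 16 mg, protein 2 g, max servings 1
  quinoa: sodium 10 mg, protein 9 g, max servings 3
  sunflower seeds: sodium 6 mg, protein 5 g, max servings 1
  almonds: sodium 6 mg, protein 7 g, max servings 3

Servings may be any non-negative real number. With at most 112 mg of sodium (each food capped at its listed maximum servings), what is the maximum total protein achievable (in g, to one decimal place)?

58.9 g

Protein per mg sodium: almonds 1.167, quinoa 0.9, sunflower seeds 0.8333, avocado 0.125, broccoli 0.09375.
Take 3 servings of almonds: uses 18 mg sodium, +21.0 g protein (running total 21.0 g).
Take 3 servings of quinoa: uses 30 mg sodium, +27.0 g protein (running total 48.0 g).
Take 1 serving of sunflower seeds: uses 6 mg sodium, +5.0 g protein (running total 53.0 g).
Take 1 serving of avocado: uses 16 mg sodium, +2.0 g protein (running total 55.0 g).
Take 1.312 servings of broccoli: uses 42 mg sodium, +3.9 g protein (running total 58.9 g).
Filling greedily by protein-per-mg sodium is optimal for one linear limit, giving 58.9 g.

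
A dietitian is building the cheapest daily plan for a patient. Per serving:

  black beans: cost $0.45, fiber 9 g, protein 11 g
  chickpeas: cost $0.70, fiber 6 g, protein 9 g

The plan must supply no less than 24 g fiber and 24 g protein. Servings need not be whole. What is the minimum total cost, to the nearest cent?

$1.20

Compare the cost at each extreme point of the feasible region.
black beans only: max(24/9, 24/11) = 2.667 servings → $1.20.
chickpeas only: max(24/6, 24/9) = 4 servings → $2.80.
black beans + chickpeas: intersection lies outside the first quadrant.
So the least-cost plan costs $1.20.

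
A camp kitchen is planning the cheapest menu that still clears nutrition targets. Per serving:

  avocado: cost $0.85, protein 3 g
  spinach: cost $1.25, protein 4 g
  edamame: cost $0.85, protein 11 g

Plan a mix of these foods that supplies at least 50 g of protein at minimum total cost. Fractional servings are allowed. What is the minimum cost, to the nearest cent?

Cost per g of protein: edamame $0.0773, avocado $0.2833, spinach $0.3125.
With no serving limits, use only edamame: 50 g / 11 g = 4.545 servings × $0.85 = $3.86.

$3.86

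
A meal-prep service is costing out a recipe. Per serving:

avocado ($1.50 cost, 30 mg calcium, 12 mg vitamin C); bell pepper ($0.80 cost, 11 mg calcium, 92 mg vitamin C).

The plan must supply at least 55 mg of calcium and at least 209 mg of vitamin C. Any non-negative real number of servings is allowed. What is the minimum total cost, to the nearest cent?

Check every corner: each single food scaled to meet both minima, and each pair solved so both constraints bind.
avocado only: max(55/30, 209/12) = 17.42 servings → $26.12.
bell pepper only: max(55/11, 209/92) = 5 servings → $4.00.
avocado + bell pepper with both tight: 1.051 servings and 2.135 servings → $3.28.
So the least-cost plan costs $3.28.

$3.28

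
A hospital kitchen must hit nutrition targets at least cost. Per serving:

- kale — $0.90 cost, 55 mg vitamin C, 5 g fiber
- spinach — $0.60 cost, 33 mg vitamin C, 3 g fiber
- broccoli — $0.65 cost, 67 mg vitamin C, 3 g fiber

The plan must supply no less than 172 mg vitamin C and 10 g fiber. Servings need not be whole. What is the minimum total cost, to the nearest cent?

kale only: max(172/55, 10/5) = 3.127 servings → $2.81.
spinach only: max(172/33, 10/3) = 5.212 servings → $3.13.
broccoli only: max(172/67, 10/3) = 3.333 servings → $2.17.
kale + spinach (both tight): parallel constraints — no distinct corner.
kale + broccoli with both tight: 0.9059 servings and 1.824 servings → $2.00.
spinach + broccoli with both tight: 1.51 servings and 1.824 servings → $2.09.
So the least-cost plan costs $2.00.

$2.00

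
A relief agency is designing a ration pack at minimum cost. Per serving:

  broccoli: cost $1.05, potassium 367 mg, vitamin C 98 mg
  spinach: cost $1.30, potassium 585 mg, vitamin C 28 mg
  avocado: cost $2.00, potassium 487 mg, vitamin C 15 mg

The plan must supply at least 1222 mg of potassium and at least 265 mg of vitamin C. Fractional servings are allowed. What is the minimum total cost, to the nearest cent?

Compare the cost at each extreme point of the feasible region.
broccoli only: max(1222/367, 265/98) = 3.33 servings → $3.50.
spinach only: max(1222/585, 265/28) = 9.464 servings → $12.30.
avocado only: max(1222/487, 265/15) = 17.67 servings → $35.33.
broccoli + spinach with both tight: 2.567 servings and 0.4782 servings → $3.32.
broccoli + avocado with both tight: 2.623 servings and 0.5329 servings → $3.82.
spinach + avocado: intersection lies outside the first quadrant.
Cheapest feasible corner: $3.32.

$3.32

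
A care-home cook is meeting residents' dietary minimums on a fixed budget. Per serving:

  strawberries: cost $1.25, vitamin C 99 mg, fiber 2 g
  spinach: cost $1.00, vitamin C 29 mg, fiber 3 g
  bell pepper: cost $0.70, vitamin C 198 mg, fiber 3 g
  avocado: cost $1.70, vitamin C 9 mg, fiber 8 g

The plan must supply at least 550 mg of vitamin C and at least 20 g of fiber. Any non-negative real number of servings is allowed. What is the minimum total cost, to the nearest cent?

For a min-cost LP with two ≥-constraints, a basic feasible solution has at most two positive variables.
strawberries only: max(550/99, 20/2) = 10 servings → $12.50.
spinach only: max(550/29, 20/3) = 18.97 servings → $18.97.
bell pepper only: max(550/198, 20/3) = 6.667 servings → $4.67.
avocado only: max(550/9, 20/8) = 61.11 servings → $103.89.
strawberries + spinach with both tight: 4.477 servings and 3.682 servings → $9.28.
strawberries + bell pepper with both targets exact would need a negative amount; discard.
strawberries + avocado with both tight: 5.452 servings and 1.137 servings → $8.75.
spinach + bell pepper with both tight: 4.556 servings and 2.11 servings → $6.03.
spinach + avocado with both targets exact would need a negative amount; discard.
bell pepper + avocado with both tight: 2.71 servings and 1.484 servings → $4.42.
The minimum over all feasible corners is $4.42.

$4.42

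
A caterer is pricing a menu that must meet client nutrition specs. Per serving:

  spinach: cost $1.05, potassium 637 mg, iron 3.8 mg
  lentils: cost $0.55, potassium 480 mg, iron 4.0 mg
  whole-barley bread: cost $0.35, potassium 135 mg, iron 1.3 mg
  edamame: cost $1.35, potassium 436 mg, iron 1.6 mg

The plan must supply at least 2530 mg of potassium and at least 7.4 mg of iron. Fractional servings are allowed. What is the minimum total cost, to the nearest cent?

Minimising a linear cost over {potassium ≥ 2530, iron ≥ 7.4, servings ≥ 0} — the optimum is at a vertex, using one or two foods.
spinach only: max(2530/637, 7.4/3.8) = 3.972 servings → $4.17.
lentils only: max(2530/480, 7.4/4.0) = 5.271 servings → $2.90.
whole-barley bread only: max(2530/135, 7.4/1.3) = 18.74 servings → $6.56.
edamame only: max(2530/436, 7.4/1.6) = 5.803 servings → $7.83.
spinach + lentils: intersection lies outside the first quadrant.
spinach + whole-barley bread: intersection lies outside the first quadrant.
spinach + edamame with both targets exact would need a negative amount; discard.
lentils + whole-barley bread with both targets exact would need a negative amount; discard.
lentils + edamame: intersection lies outside the first quadrant.
whole-barley bread + edamame: intersection lies outside the first quadrant.
Cheapest feasible corner: $2.90.

$2.90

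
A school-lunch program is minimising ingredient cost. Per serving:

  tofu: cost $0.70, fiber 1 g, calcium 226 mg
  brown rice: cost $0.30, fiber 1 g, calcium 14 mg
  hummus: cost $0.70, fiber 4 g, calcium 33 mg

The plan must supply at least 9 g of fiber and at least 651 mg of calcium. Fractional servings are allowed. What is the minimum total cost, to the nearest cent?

$2.97

tofu only: max(9/1, 651/226) = 9 servings → $6.30.
brown rice only: max(9/1, 651/14) = 46.5 servings → $13.95.
hummus only: max(9/4, 651/33) = 19.73 servings → $13.81.
tofu + brown rice with both tight: 2.476 servings and 6.524 servings → $3.69.
tofu + hummus with both tight: 2.649 servings and 1.588 servings → $2.97.
brown rice + hummus with both targets exact would need a negative amount; discard.
So the least-cost plan costs $2.97.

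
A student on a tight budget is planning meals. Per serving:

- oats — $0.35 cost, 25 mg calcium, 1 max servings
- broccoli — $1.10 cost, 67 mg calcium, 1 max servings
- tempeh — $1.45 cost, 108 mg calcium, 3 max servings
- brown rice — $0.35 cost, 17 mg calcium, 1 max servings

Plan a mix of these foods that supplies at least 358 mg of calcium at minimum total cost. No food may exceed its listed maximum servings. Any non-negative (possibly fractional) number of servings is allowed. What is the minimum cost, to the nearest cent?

Cost per mg of calcium: tempeh $0.0134, oats $0.0140, broccoli $0.0164, brown rice $0.0206.
Take 3 servings of tempeh: +324.0 mg calcium for $4.35 (total $4.35, still need 34.0 mg).
Take 1 serving of oats: +25.0 mg calcium for $0.35 (total $4.70, still need 9.0 mg).
Take 0.1343 servings of broccoli: +9.0 mg calcium for $0.15 (total $4.85, still need 0.0 mg).
Filling from the cheapest source first is optimal under one linear minimum: $4.85.

$4.85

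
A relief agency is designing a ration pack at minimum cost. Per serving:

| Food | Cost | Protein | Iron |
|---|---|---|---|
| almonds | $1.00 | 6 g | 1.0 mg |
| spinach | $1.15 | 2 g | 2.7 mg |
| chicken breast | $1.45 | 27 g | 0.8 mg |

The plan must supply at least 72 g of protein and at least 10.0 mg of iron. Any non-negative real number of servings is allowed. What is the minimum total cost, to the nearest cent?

$6.97

almonds only: max(72/6, 10.0/1.0) = 12 servings → $12.00.
spinach only: max(72/2, 10.0/2.7) = 36 servings → $41.40.
chicken breast only: max(72/27, 10.0/0.8) = 12.5 servings → $18.12.
almonds + spinach: the both-tight solution has a negative serving — not a feasible corner.
almonds + chicken breast with both tight: 9.568 servings and 0.5405 servings → $10.35.
spinach + chicken breast with both tight: 2.979 servings and 2.446 servings → $6.97.
Cheapest feasible corner: $6.97.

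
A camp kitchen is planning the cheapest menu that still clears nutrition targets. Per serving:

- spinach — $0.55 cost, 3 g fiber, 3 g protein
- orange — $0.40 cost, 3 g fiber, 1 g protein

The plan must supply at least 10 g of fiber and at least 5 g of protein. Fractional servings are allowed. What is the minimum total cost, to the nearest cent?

Check every corner: each single food scaled to meet both minima, and each pair solved so both constraints bind.
spinach only: max(10/3, 5/3) = 3.333 servings → $1.83.
orange only: max(10/3, 5/1) = 5 servings → $2.00.
spinach + orange with both tight: 0.8333 servings and 2.5 servings → $1.46.
Cheapest feasible corner: $1.46.

$1.46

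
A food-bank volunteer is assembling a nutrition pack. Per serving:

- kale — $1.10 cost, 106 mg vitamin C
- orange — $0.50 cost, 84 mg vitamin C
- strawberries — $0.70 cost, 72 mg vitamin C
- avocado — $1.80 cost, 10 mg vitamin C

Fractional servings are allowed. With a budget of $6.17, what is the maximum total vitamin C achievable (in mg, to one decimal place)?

Vitamin C per dollar: orange 168, strawberries 102.9, kale 96.36, avocado 5.556.
With no serving limits, spend the whole cost allowance on orange: $6.17 / $0.50 × 84 mg = 1036.6 mg.

1036.6 mg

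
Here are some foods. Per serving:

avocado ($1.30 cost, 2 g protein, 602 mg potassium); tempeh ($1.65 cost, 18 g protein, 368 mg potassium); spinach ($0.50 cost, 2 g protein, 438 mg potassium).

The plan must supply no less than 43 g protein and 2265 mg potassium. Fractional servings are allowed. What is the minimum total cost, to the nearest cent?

With two linear requirements the optimum uses one or two foods; enumerate the corners.
avocado only: max(43/2, 2265/602) = 21.5 servings → $27.95.
tempeh only: max(43/18, 2265/368) = 6.155 servings → $10.16.
spinach only: max(43/2, 2265/438) = 21.5 servings → $10.75.
avocado + tempeh with both tight: 2.47 servings and 2.114 servings → $6.70.
avocado + spinach: the both-tight solution has a negative serving — not a feasible corner.
tempeh + spinach with both tight: 2.001 servings and 3.49 servings → $5.05.
Cheapest feasible corner: $5.05.

$5.05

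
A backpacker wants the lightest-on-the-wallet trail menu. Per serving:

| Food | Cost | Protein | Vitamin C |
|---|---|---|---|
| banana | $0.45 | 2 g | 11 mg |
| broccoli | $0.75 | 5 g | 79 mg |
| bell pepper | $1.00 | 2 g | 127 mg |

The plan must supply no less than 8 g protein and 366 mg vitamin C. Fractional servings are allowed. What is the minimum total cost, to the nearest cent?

A basic optimal solution has at most two foods positive. Try each food alone and each pair with both targets met exactly.
banana only: max(8/2, 366/11) = 33.27 servings → $14.97.
broccoli only: max(8/5, 366/79) = 4.633 servings → $3.47.
bell pepper only: max(8/2, 366/127) = 4 servings → $4.00.
banana + broccoli: intersection lies outside the first quadrant.
banana + bell pepper with both tight: 1.224 servings and 2.776 servings → $3.33.
broccoli + bell pepper with both tight: 0.5954 servings and 2.512 servings → $2.96.
Cheapest feasible corner: $2.96.

$2.96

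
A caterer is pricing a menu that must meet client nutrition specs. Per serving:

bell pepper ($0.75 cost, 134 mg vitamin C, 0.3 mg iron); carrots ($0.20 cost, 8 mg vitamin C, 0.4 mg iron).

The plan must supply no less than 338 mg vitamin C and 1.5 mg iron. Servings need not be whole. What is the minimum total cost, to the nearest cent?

With two linear requirements the optimum uses one or two foods; enumerate the corners.
bell pepper only: max(338/134, 1.5/0.3) = 5 servings → $3.75.
carrots only: max(338/8, 1.5/0.4) = 42.25 servings → $8.45.
bell pepper + carrots with both tight: 2.406 servings and 1.945 servings → $2.19.
Cheapest feasible corner: $2.19.

$2.19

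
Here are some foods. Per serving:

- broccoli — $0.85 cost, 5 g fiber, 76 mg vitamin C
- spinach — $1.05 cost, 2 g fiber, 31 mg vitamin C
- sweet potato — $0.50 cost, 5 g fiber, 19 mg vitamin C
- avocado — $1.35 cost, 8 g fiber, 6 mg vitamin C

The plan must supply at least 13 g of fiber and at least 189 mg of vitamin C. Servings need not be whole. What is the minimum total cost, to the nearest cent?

$2.16

With two linear requirements the optimum uses one or two foods; enumerate the corners.
broccoli only: max(13/5, 189/76) = 2.6 servings → $2.21.
spinach only: max(13/2, 189/31) = 6.5 servings → $6.83.
sweet potato only: max(13/5, 189/19) = 9.947 servings → $4.97.
avocado only: max(13/8, 189/6) = 31.5 servings → $42.52.
broccoli + spinach with both targets exact would need a negative amount; discard.
broccoli + sweet potato with both tight: 2.449 servings and 0.1509 servings → $2.16.
broccoli + avocado with both tight: 2.481 servings and 0.07439 servings → $2.21.
spinach + sweet potato with both tight: 5.966 servings and 0.2137 servings → $6.37.
spinach + avocado with both tight: 6.076 servings and 0.1059 servings → $6.52.
sweet potato + avocado: intersection lies outside the first quadrant.
Cheapest feasible corner: $2.16.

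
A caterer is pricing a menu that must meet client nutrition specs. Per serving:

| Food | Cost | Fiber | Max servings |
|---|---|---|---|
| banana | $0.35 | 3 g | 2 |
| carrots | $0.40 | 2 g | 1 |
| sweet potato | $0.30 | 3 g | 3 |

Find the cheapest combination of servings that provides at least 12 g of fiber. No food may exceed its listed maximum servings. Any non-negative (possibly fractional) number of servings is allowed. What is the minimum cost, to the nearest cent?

$1.25

Cost per g of fiber: sweet potato $0.1000, banana $0.1167, carrots $0.2000.
Take 3 servings of sweet potato: +9.0 g fiber for $0.90 (total $0.90, still need 3.0 g).
Take 1 serving of banana: +3.0 g fiber for $0.35 (total $1.25, still need 0.0 g).
Greedy by cheapest-per-g is optimal for a single linear constraint, so the minimum cost is $1.25.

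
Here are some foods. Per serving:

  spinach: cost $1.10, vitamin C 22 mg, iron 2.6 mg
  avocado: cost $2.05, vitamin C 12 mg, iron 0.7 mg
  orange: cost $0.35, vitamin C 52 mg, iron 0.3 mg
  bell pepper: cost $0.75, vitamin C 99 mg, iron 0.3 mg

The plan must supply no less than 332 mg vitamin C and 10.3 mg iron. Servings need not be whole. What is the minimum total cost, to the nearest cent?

A basic optimal solution has at most two foods positive. Try each food alone and each pair with both targets met exactly.
spinach only: max(332/22, 10.3/2.6) = 15.09 servings → $16.60.
avocado only: max(332/12, 10.3/0.7) = 27.67 servings → $56.72.
orange only: max(332/52, 10.3/0.3) = 34.33 servings → $12.02.
bell pepper only: max(332/99, 10.3/0.3) = 34.33 servings → $25.75.
spinach + avocado with both targets exact would need a negative amount; discard.
spinach + orange with both tight: 3.39 servings and 4.95 servings → $5.46.
spinach + bell pepper with both tight: 3.669 servings and 2.538 servings → $5.94.
avocado + orange with both tight: 13.29 servings and 3.317 servings → $28.41.
avocado + bell pepper with both tight: 14 servings and 1.656 servings → $29.95.
orange + bell pepper: the both-tight solution has a negative serving — not a feasible corner.
So the least-cost plan costs $5.46.

$5.46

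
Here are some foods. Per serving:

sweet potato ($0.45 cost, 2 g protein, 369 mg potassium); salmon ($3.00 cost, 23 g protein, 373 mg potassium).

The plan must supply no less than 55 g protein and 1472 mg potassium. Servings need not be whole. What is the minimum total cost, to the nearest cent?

For a min-cost LP with two ≥-constraints, a basic feasible solution has at most two positive variables.
sweet potato only: max(55/2, 1472/369) = 27.5 servings → $12.38.
salmon only: max(55/23, 1472/373) = 3.946 servings → $11.84.
sweet potato + salmon with both tight: 1.723 servings and 2.241 servings → $7.50.
Cheapest feasible corner: $7.50.

$7.50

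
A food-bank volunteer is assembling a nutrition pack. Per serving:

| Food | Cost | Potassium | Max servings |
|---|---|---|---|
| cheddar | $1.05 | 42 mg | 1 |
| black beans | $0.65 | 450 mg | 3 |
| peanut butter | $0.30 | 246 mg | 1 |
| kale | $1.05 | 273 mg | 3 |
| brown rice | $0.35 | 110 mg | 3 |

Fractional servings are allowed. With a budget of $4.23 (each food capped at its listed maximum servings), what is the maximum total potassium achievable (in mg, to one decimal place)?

Potassium per dollar: peanut butter 820, black beans 692.3, brown rice 314.3, kale 260, cheddar 40.
Take 1 serving of peanut butter: spends $0.30, +246.0 mg potassium (running total 246.0 mg).
Take 3 servings of black beans: spends $1.95, +1350.0 mg potassium (running total 1596.0 mg).
Take 3 servings of brown rice: spends $1.05, +330.0 mg potassium (running total 1926.0 mg).
Take 0.8857 servings of kale: spends $0.93, +241.8 mg potassium (running total 2167.8 mg).
Filling greedily by potassium-per-dollar is optimal for one linear limit, giving 2167.8 mg.

2167.8 mg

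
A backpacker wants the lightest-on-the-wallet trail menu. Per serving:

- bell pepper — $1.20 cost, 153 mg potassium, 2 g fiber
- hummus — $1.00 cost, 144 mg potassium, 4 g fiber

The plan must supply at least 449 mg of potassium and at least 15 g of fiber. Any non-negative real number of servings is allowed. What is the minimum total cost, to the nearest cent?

$3.75

With two linear requirements the optimum uses one or two foods; enumerate the corners.
bell pepper only: max(449/153, 15/2) = 7.5 servings → $9.00.
hummus only: max(449/144, 15/4) = 3.75 servings → $3.75.
bell pepper + hummus with both targets exact would need a negative amount; discard.
Cheapest feasible corner: $3.75.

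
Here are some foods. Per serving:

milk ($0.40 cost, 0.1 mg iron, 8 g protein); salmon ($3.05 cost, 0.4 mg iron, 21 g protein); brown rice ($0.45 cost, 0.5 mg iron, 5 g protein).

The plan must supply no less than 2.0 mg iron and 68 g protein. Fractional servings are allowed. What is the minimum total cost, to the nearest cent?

The cheapest plan sits at a corner of the feasible region — with two constraints it uses at most two foods.
milk only: max(2.0/0.1, 68/8) = 20 servings → $8.00.
salmon only: max(2.0/0.4, 68/21) = 5 servings → $15.25.
brown rice only: max(2.0/0.5, 68/5) = 13.6 servings → $6.12.
milk + salmon: the both-tight solution has a negative serving — not a feasible corner.
milk + brown rice with both tight: 6.857 servings and 2.629 servings → $3.93.
salmon + brown rice with both tight: 2.824 servings and 1.741 servings → $9.40.
Cheapest feasible corner: $3.93.

$3.93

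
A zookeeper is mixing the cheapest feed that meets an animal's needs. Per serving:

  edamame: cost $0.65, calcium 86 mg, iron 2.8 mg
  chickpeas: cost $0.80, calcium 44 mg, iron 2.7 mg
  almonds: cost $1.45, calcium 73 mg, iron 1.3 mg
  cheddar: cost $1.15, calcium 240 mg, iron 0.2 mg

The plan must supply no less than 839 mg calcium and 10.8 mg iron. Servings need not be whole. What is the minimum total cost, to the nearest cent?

$4.90

Two binding constraints pin down two serving amounts, so the optimal mix uses at most two foods. The candidates are each food alone (scaled to the tighter of calcium/iron) and each pair with both constraints tight.
edamame only: max(839/86, 10.8/2.8) = 9.756 servings → $6.34.
chickpeas only: max(839/44, 10.8/2.7) = 19.07 servings → $15.25.
almonds only: max(839/73, 10.8/1.3) = 11.49 servings → $16.67.
cheddar only: max(839/240, 10.8/0.2) = 54 servings → $62.10.
edamame + chickpeas with both targets exact would need a negative amount; discard.
edamame + almonds: the both-tight solution has a negative serving — not a feasible corner.
edamame + cheddar with both tight: 3.702 servings and 2.169 servings → $4.90.
chickpeas + almonds: intersection lies outside the first quadrant.
chickpeas + cheddar with both tight: 3.793 servings and 2.801 servings → $6.25.
almonds + cheddar with both tight: 8.151 servings and 1.016 servings → $12.99.
The minimum over all feasible corners is $4.90.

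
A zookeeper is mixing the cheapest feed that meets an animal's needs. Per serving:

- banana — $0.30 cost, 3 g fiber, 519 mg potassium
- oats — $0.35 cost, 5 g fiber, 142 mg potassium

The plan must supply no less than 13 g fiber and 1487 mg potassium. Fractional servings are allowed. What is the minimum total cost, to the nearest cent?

At the optimum either one food covers both requirements or two foods hit both targets exactly; no other combination can be cheaper.
banana only: max(13/3, 1487/519) = 4.333 servings → $1.30.
oats only: max(13/5, 1487/142) = 10.47 servings → $3.67.
banana + oats with both tight: 2.577 servings and 1.054 servings → $1.14.
The minimum over all feasible corners is $1.14.

$1.14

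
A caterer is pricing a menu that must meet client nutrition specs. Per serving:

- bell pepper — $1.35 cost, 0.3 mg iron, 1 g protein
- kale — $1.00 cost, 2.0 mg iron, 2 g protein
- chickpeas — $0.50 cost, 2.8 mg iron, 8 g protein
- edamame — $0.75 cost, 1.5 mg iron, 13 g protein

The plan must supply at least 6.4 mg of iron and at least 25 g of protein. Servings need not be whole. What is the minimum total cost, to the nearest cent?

$1.51

An LP optimum is at a vertex; with two nutrient constraints at most two foods are used. Check each candidate.
bell pepper only: max(6.4/0.3, 25/1) = 25 servings → $33.75.
kale only: max(6.4/2.0, 25/2) = 12.5 servings → $12.50.
chickpeas only: max(6.4/2.8, 25/8) = 3.125 servings → $1.56.
edamame only: max(6.4/1.5, 25/13) = 4.267 servings → $3.20.
bell pepper + kale: the both-tight solution has a negative serving — not a feasible corner.
bell pepper + chickpeas: the both-tight solution has a negative serving — not a feasible corner.
bell pepper + edamame with both tight: 19.04 servings and 0.4583 servings → $26.05.
kale + chickpeas with both targets exact would need a negative amount; discard.
kale + edamame with both tight: 1.987 servings and 1.617 servings → $3.20.
chickpeas + edamame with both tight: 1.873 servings and 0.7705 servings → $1.51.
The minimum over all feasible corners is $1.51.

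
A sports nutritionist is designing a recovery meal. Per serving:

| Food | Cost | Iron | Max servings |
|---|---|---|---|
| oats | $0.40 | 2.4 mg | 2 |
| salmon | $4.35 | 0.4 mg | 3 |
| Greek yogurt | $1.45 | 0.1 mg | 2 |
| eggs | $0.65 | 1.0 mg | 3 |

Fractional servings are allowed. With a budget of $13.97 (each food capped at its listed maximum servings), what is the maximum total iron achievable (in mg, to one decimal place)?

8.8 mg

Iron per dollar: oats 6, eggs 1.538, salmon 0.09195, Greek yogurt 0.06897.
Take 2 servings of oats: spends $0.80, +4.8 mg iron (running total 4.8 mg).
Take 3 servings of eggs: spends $1.95, +3.0 mg iron (running total 7.8 mg).
Take 2.579 servings of salmon: spends $11.22, +1.0 mg iron (running total 8.8 mg).
Filling greedily by iron-per-dollar is optimal for one linear limit, giving 8.8 mg.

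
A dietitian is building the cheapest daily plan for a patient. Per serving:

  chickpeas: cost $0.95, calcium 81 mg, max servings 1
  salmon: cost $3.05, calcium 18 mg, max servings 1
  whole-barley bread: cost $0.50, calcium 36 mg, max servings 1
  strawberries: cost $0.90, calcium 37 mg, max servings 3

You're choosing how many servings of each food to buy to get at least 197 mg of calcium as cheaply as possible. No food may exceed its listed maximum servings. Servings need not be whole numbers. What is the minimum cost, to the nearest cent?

Cost per mg of calcium: chickpeas $0.0117, whole-barley bread $0.0139, strawberries $0.0243, salmon $0.1694.
Take 1 serving of chickpeas: +81.0 mg calcium for $0.95 (total $0.95, still need 116.0 mg).
Take 1 serving of whole-barley bread: +36.0 mg calcium for $0.50 (total $1.45, still need 80.0 mg).
Take 2.162 servings of strawberries: +80.0 mg calcium for $1.95 (total $3.40, still need 0.0 mg).
Greedy by cheapest-per-mg is optimal for a single linear constraint, so the minimum cost is $3.40.

$3.40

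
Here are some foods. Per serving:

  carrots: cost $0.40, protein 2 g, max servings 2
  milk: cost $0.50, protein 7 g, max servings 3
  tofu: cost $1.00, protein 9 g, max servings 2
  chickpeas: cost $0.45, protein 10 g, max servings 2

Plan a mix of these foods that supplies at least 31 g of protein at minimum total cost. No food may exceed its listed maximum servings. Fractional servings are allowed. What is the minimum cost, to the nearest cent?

$1.69

Cost per g of protein: chickpeas $0.0450, milk $0.0714, tofu $0.1111, carrots $0.2000.
Take 2 servings of chickpeas: +20.0 g protein for $0.90 (total $0.90, still need 11.0 g).
Take 1.571 servings of milk: +11.0 g protein for $0.79 (total $1.69, still need 0.0 g).
Greedy by cheapest-per-g is optimal for a single linear constraint, so the minimum cost is $1.69.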